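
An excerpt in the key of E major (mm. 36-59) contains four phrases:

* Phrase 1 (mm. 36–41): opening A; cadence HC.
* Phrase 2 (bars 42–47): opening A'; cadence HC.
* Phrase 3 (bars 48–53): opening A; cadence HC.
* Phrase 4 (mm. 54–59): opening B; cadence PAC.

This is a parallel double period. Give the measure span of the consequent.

In a double period the first pair of phrases (ending half cadence) is the large antecedent and the second pair (ending perfect authentic cadence) is the large consequent; the consequent is measures 48–59.

measures 48–59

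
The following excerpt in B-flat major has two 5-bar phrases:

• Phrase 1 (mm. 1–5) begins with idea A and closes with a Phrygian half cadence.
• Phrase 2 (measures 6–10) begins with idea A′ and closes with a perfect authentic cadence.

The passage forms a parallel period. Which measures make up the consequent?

The antecedent is the phrase ending with the weaker cadence (Phrygian half cadence, phrase 1) and the consequent the one ending more conclusively (perfect authentic cadence, phrase 2); the consequent is measures 6–10.

measures 6–10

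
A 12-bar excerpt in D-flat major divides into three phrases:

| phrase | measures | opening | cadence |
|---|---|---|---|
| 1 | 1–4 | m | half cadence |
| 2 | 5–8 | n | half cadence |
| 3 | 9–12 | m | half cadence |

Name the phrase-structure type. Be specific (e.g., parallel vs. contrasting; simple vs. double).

phrase group

The final phrase closes with a half cadence, which is not stronger than the preceding half cadence; the 3 phrases lack an overall antecedent–consequent design and so form a phrase group.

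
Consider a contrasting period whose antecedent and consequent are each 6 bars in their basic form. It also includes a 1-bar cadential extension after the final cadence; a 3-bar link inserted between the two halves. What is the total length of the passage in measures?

16 measures

Basic contrasting period: 6 + 6 = 12 bars.
12 (basic form) + 1 (cadential extension) + 3 (link) = 16.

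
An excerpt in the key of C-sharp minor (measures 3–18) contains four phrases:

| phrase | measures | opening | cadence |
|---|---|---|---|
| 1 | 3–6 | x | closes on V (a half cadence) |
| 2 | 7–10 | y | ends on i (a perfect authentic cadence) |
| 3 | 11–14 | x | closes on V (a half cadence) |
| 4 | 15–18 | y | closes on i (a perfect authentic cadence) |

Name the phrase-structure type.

repeated period

The cadence pattern HC–PAC–HC–PAC is weak–strong twice, and phrases 3–4 restate phrases 1–2: a period heard twice, not a double period (which would end weakly at phrase 2).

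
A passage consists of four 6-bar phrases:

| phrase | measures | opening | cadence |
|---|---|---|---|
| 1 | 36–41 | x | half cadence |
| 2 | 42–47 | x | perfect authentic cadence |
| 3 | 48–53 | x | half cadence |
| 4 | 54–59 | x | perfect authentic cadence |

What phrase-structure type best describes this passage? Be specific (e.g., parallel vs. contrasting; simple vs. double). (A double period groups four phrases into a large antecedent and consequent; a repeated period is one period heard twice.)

repeated period

The cadence pattern HC–PAC–HC–PAC is weak–strong twice, and phrases 3–4 restate phrases 1–2: a period heard twice, not a double period (which would end weakly at phrase 2).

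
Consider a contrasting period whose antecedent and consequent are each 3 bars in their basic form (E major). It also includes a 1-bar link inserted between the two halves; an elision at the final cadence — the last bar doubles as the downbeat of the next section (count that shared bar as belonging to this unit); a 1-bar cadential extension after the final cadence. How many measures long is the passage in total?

Basic contrasting period: 3 + 3 = 6 bars.
6 (basic form) + 1 (link) + 1 (cadential extension) = 8.
The elision shares a bar with the next section but does not change this unit's count.

8 measures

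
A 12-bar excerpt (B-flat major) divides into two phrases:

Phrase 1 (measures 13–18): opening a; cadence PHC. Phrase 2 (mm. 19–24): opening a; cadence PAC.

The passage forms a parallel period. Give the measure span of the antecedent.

measures 13–18

The phrase ending with the weaker cadence (Phrygian half cadence) is the antecedent; the one ending more conclusively (perfect authentic cadence) is the consequent. The antecedent is measures 13–18.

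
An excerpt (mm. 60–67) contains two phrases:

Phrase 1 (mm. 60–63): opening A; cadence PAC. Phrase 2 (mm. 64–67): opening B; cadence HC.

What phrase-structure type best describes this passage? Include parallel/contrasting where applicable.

The second phrase closes with a half cadence, which is not stronger than the first phrase's perfect authentic cadence; without a weak→strong cadential pair there is no antecedent–consequent relationship, so this is a phrase group rather than a period.

phrase group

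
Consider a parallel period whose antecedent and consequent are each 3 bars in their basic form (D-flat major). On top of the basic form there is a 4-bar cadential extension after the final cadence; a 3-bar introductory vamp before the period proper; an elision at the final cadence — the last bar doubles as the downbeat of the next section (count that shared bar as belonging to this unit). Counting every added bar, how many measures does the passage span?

13 measures

Basic parallel period: 3 + 3 = 6 bars.
6 (basic form) + 4 (cadential extension) + 3 (introduction) = 13.
The elision shares a bar with the next section but does not change this unit's count.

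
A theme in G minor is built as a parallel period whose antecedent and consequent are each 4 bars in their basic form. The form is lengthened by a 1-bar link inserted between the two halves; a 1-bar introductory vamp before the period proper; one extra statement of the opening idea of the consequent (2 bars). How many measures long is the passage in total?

Basic parallel period: 4 + 4 = 8 bars.
8 (basic form) + 1 (link) + 1 (introduction) + 2 (extra statement) = 12.

12 measures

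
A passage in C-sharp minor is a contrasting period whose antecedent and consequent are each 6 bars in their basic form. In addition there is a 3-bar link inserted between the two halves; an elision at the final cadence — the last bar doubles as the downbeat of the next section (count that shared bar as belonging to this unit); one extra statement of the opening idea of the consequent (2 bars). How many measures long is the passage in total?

Basic contrasting period: 6 + 6 = 12 bars.
12 (basic form) + 3 (link) + 2 (extra statement) = 17.
The elision shares a bar with the next section but does not change this unit's count.

17 measures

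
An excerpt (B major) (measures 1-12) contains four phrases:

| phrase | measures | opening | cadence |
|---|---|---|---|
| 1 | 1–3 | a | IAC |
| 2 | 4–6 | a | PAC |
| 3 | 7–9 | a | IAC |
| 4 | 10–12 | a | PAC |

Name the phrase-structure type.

repeated period

The cadence pattern IAC–PAC–IAC–PAC is weak–strong twice, and phrases 3–4 restate phrases 1–2: a period heard twice, not a double period (which would end weakly at phrase 2).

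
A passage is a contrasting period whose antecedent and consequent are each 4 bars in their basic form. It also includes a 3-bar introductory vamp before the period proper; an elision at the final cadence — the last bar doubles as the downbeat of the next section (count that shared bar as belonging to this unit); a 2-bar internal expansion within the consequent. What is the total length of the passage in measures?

Basic contrasting period: 4 + 4 = 8 bars.
8 (basic form) + 3 (introduction) + 2 (internal expansion) = 13.
The elision shares a bar with the next section but does not change this unit's count.

13 measures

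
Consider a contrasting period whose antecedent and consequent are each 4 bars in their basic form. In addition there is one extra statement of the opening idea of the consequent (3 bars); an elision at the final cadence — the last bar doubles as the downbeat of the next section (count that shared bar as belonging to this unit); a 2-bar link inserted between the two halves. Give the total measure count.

13 measures

Basic contrasting period: 4 + 4 = 8 bars.
8 (basic form) + 3 (extra statement) + 2 (link) = 13.
The elision shares a bar with the next section but does not change this unit's count.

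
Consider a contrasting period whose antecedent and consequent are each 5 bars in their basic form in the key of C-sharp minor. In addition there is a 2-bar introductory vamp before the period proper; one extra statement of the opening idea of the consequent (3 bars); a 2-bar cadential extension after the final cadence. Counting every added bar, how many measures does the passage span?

17 measures

Basic contrasting period: 5 + 5 = 10 bars.
10 (basic form) + 2 (introduction) + 3 (extra statement) + 2 (cadential extension) = 17.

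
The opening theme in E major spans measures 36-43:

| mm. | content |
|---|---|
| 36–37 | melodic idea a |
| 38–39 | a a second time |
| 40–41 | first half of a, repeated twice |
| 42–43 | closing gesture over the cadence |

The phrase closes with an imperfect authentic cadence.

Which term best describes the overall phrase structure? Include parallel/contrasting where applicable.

Basic idea (measures 36–37) + its repetition (measures 38–39) form the presentation; fragmentation and cadence (bars 40-43) form the continuation — the 8-bar whole is a sentence.

sentence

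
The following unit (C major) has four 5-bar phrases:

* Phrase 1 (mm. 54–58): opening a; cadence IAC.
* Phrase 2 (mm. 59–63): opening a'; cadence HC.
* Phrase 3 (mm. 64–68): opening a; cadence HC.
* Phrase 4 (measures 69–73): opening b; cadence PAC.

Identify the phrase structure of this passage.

parallel double period

Four phrases in two halves: the first half (mm. 54–63) ends with a half cadence, the second (mm. 64-73) with a perfect authentic cadence — a large antecedent–consequent pair, i.e. a double period.
Phrase 3 begins with the same material as phrase 1, making it parallel.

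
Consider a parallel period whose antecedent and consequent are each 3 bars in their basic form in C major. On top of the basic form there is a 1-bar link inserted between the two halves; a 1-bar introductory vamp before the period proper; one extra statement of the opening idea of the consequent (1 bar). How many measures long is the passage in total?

Basic parallel period: 3 + 3 = 6 bars.
6 (basic form) + 1 (link) + 1 (introduction) + 1 (extra statement) = 9.

9 measures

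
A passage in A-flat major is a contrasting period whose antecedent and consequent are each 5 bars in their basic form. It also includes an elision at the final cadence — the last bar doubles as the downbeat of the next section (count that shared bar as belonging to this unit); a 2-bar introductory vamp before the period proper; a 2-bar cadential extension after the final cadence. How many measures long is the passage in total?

14 measures

Basic contrasting period: 5 + 5 = 10 bars.
10 (basic form) + 2 (introduction) + 2 (cadential extension) = 14.
The elision shares a bar with the next section but does not change this unit's count.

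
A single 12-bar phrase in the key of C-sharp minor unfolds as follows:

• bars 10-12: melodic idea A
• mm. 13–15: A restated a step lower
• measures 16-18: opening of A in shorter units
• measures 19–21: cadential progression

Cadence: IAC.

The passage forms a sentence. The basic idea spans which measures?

The presentation of a sentence is the basic idea (measures 10-12) plus its repetition (measures 13–15); the basic idea is therefore mm. 10–12.

measures 10–12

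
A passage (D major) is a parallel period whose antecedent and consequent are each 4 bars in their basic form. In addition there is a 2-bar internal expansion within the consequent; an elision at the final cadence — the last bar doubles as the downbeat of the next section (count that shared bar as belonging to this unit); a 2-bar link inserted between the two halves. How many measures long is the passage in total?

Basic parallel period: 4 + 4 = 8 bars.
8 (basic form) + 2 (internal expansion) + 2 (link) = 12.
The elision shares a bar with the next section but does not change this unit's count.

12 measures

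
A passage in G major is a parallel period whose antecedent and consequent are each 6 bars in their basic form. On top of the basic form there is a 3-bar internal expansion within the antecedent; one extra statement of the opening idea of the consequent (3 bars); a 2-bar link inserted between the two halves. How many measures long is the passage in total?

20 measures

Basic parallel period: 6 + 6 = 12 bars.
12 (basic form) + 3 (internal expansion) + 3 (extra statement) + 2 (link) = 20.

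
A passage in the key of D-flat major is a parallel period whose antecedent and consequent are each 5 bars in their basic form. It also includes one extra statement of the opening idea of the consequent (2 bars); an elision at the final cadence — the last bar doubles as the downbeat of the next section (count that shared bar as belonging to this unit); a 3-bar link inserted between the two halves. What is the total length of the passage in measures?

15 measures

Basic parallel period: 5 + 5 = 10 bars.
10 (basic form) + 2 (extra statement) + 3 (link) = 15.
The elision shares a bar with the next section but does not change this unit's count.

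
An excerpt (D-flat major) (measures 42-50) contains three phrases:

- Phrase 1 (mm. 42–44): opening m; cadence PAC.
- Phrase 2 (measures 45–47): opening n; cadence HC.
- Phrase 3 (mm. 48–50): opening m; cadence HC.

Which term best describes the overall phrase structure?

phrase group

The final phrase closes with a half cadence, which is not stronger than the preceding half cadence; the 3 phrases lack an overall antecedent–consequent design and so form a phrase group.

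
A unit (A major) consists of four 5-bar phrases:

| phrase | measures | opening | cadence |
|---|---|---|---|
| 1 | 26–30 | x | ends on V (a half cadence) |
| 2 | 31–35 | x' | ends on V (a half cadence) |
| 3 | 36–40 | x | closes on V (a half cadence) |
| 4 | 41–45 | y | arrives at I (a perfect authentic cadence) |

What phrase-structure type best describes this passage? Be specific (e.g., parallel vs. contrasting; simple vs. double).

Four phrases in two halves: the first half (bars 26-35) ends with a half cadence, the second (mm. 36-45) with a perfect authentic cadence — a large antecedent–consequent pair, i.e. a double period.
Phrase 3 begins with the same material as phrase 1, making it parallel.

parallel double period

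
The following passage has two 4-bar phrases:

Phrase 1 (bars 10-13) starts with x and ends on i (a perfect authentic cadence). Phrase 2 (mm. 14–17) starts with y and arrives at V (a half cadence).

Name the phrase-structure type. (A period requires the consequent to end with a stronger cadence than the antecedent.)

phrase group

The second phrase closes with a half cadence, which is not stronger than the first phrase's perfect authentic cadence; without a weak→strong cadential pair there is no antecedent–consequent relationship, so this is a phrase group rather than a period.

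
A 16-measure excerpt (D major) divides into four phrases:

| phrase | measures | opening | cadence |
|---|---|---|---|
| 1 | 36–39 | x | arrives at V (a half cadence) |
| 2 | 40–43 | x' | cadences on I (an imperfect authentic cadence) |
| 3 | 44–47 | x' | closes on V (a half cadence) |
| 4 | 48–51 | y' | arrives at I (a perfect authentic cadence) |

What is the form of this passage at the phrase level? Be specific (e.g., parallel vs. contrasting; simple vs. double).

parallel double period

Four phrases in two halves: the first half (bars 36-43) ends with an imperfect authentic cadence, the second (bars 44-51) with a perfect authentic cadence — a large antecedent–consequent pair, i.e. a double period.
Phrase 3 begins with the same material as phrase 1, making it parallel.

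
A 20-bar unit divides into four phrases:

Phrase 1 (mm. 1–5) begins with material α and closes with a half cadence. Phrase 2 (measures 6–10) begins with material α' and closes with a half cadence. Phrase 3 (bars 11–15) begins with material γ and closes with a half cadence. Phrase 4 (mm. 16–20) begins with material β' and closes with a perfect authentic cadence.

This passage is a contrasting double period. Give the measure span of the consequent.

In a double period the four phrases pair into a large antecedent (phrases 1–2, ending half cadence) and a large consequent (phrases 3–4, ending perfect authentic cadence). The consequent spans mm. 11–20.

measures 11–20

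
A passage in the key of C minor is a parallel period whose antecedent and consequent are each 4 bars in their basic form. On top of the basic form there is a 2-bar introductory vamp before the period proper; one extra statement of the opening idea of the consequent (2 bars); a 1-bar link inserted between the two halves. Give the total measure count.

13 measures

Basic parallel period: 4 + 4 = 8 bars.
8 (basic form) + 2 (introduction) + 2 (extra statement) + 1 (link) = 13.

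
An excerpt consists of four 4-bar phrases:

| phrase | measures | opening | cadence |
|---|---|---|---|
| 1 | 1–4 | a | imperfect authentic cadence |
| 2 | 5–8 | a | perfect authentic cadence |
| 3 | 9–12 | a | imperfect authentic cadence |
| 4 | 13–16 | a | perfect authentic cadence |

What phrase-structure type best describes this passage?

repeated period

The cadence pattern IAC–PAC–IAC–PAC is weak–strong twice, and phrases 3–4 restate phrases 1–2: a period heard twice, not a double period (which would end weakly at phrase 2).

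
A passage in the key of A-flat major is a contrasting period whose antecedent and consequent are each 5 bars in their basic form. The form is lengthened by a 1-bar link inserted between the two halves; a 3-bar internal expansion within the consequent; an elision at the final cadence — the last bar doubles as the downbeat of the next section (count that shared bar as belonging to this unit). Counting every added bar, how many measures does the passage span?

14 measures

Basic contrasting period: 5 + 5 = 10 bars.
10 (basic form) + 1 (link) + 3 (internal expansion) = 14.
The elision shares a bar with the next section but does not change this unit's count.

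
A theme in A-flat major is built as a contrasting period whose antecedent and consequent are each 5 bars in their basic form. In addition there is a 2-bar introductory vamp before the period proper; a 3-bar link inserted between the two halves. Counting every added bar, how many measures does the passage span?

Basic contrasting period: 5 + 5 = 10 bars.
10 (basic form) + 2 (introduction) + 3 (link) = 15.

15 measures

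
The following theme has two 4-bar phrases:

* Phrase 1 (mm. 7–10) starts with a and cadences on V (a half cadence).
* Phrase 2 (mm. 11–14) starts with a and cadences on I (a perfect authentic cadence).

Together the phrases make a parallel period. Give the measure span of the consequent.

The phrase ending with the weaker cadence (half cadence) is the antecedent; the one ending more conclusively (perfect authentic cadence) is the consequent. The consequent is measures 11–14.

measures 11–14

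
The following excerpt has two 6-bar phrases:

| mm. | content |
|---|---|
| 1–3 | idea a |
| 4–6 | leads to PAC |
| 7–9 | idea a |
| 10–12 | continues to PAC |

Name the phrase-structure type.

repeated phrase

Both phrases have the same opening (a) and the same cadence (perfect authentic cadence): the second is a restatement, not a consequent, so this is a repeated phrase rather than a period.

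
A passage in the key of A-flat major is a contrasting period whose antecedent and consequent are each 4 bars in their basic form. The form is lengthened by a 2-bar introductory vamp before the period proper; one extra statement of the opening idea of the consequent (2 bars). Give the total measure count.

Basic contrasting period: 4 + 4 = 8 bars.
8 (basic form) + 2 (introduction) + 2 (extra statement) = 12.

12 measures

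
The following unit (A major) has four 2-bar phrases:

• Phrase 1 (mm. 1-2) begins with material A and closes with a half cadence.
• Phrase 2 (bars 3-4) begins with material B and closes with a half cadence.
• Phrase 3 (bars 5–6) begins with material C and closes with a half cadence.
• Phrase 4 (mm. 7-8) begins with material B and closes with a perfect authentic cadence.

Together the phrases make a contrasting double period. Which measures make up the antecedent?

In a double period the first pair of phrases (ending half cadence) is the large antecedent and the second pair (ending perfect authentic cadence) is the large consequent; the antecedent is measures 1–4.

measures 1–4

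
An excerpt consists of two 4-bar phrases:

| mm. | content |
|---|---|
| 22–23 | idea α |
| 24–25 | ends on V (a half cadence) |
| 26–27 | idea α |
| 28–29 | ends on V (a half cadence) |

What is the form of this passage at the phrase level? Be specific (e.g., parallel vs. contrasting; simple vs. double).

Both phrases have the same opening (α) and the same cadence (half cadence): the second is a restatement, not a consequent, so this is a repeated phrase rather than a period.

repeated phrase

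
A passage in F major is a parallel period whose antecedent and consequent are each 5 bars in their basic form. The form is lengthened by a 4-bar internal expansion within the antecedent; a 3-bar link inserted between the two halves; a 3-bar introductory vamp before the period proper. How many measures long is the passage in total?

20 measures

Basic parallel period: 5 + 5 = 10 bars.
10 (basic form) + 4 (internal expansion) + 3 (link) + 3 (introduction) = 20.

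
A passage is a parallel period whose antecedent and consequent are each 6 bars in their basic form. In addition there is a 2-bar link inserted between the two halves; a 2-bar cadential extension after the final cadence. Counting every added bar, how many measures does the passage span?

Basic parallel period: 6 + 6 = 12 bars.
12 (basic form) + 2 (link) + 2 (cadential extension) = 16.

16 measures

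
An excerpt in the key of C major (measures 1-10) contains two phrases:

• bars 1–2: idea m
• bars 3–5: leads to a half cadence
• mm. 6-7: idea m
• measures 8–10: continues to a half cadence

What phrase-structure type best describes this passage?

repeated phrase

Both phrases have the same opening (m) and the same cadence (half cadence): the second is a restatement, not a consequent, so this is a repeated phrase rather than a period.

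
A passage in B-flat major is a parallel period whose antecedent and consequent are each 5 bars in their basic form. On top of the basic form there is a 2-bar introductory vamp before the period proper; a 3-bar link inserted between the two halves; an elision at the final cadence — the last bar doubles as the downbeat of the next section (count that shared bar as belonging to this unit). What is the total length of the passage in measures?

Basic parallel period: 5 + 5 = 10 bars.
10 (basic form) + 2 (introduction) + 3 (link) = 15.
The elision shares a bar with the next section but does not change this unit's count.

15 measures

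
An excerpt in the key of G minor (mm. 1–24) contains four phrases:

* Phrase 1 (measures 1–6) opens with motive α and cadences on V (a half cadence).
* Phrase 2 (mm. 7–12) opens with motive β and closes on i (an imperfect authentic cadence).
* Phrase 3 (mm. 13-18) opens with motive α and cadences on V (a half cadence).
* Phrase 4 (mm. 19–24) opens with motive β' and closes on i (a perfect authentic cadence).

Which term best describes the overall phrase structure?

parallel double period

Four phrases in two halves: the first half (bars 1–12) ends with an imperfect authentic cadence, the second (measures 13–24) with a perfect authentic cadence — a large antecedent–consequent pair, i.e. a double period.
Phrase 3 begins with the same material as phrase 1, making it parallel.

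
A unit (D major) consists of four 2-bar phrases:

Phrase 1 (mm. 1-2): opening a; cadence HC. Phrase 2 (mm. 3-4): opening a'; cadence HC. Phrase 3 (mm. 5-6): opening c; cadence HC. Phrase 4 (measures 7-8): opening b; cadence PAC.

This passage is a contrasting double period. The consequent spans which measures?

measures 5–8

In a double period the four phrases pair into a large antecedent (phrases 1–2, ending half cadence) and a large consequent (phrases 3–4, ending perfect authentic cadence). The consequent spans mm. 5–8.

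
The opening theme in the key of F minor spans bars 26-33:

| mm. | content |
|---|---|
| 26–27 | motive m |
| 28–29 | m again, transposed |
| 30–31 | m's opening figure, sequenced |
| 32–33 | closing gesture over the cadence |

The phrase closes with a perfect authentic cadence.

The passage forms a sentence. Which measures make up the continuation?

measures 30–33

After the presentation (mm. 26–29), the continuation covers the fragmentation through the cadence: measures 30-33.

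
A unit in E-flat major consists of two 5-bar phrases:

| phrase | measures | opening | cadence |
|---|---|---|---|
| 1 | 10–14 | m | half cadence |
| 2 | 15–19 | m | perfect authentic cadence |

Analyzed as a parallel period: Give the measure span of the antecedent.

measures 10–14

The antecedent is the phrase ending with the weaker cadence (half cadence, phrase 1) and the consequent the one ending more conclusively (perfect authentic cadence, phrase 2); the antecedent is bars 10–14.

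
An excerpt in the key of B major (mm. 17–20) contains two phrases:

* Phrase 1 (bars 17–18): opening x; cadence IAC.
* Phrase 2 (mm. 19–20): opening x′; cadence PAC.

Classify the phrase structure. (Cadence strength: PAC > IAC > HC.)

Phrase 1 ends with an imperfect authentic cadence (weaker) and phrase 2 with a perfect authentic cadence (stronger): antecedent + consequent = a period.
The two phrases open with the same material (x / x′), so the period is parallel.

parallel period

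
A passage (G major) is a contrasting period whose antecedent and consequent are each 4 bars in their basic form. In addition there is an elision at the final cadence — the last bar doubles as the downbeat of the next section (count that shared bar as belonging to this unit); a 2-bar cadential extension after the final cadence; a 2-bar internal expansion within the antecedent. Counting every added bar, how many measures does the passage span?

12 measures

Basic contrasting period: 4 + 4 = 8 bars.
8 (basic form) + 2 (cadential extension) + 2 (internal expansion) = 12.
The elision shares a bar with the next section but does not change this unit's count.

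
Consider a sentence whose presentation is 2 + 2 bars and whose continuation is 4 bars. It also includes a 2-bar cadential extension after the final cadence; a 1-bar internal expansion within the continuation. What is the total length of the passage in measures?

Basic sentence: 2 + 2 + 4 = 8 bars.
8 (basic form) + 2 (cadential extension) + 1 (internal expansion) = 11.

11 measures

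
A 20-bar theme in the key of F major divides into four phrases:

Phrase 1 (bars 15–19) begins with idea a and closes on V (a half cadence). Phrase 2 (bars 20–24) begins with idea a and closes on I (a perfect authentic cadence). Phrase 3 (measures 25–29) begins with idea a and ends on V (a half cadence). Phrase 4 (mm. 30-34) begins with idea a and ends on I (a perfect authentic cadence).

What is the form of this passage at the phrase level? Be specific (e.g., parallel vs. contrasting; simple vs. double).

repeated period

The cadence pattern HC–PAC–HC–PAC is weak–strong twice, and phrases 3–4 restate phrases 1–2: a period heard twice, not a double period (which would end weakly at phrase 2).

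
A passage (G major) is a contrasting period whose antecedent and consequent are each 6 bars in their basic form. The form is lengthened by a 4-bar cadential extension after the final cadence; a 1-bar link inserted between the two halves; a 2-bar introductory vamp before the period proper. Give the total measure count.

Basic contrasting period: 6 + 6 = 12 bars.
12 (basic form) + 4 (cadential extension) + 1 (link) + 2 (introduction) = 19.

19 measures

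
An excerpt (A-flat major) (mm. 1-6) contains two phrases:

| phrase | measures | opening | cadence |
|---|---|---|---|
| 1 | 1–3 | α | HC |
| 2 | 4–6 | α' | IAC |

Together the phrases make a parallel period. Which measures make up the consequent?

The phrase ending with the weaker cadence (half cadence) is the antecedent; the one ending more conclusively (imperfect authentic cadence) is the consequent. The consequent is measures 4–6.

measures 4–6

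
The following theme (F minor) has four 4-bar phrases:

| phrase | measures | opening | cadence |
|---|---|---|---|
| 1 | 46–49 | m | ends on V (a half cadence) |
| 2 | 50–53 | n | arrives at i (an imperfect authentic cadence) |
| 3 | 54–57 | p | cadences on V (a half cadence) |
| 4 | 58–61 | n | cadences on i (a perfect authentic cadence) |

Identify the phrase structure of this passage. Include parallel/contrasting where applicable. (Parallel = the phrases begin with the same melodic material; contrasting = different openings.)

Four phrases in two halves: the first half (measures 46-53) ends with an imperfect authentic cadence, the second (mm. 54-61) with a perfect authentic cadence — a large antecedent–consequent pair, i.e. a double period.
Phrase 3 begins with different material from phrase 1, making it contrasting.

contrasting double period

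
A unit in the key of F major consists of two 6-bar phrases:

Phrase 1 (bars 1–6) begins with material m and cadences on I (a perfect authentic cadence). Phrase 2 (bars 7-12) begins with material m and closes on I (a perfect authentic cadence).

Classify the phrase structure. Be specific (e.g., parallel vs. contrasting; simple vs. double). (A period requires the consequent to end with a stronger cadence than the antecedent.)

repeated phrase

Both phrases have the same opening (m) and the same cadence (perfect authentic cadence): the second is a restatement, not a consequent, so this is a repeated phrase rather than a period.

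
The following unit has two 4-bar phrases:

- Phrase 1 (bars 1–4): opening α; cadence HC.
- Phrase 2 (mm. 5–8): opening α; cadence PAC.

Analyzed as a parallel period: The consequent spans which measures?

The antecedent is the phrase ending with the weaker cadence (half cadence, phrase 1) and the consequent the one ending more conclusively (perfect authentic cadence, phrase 2); the consequent is mm. 5–8.

measures 5–8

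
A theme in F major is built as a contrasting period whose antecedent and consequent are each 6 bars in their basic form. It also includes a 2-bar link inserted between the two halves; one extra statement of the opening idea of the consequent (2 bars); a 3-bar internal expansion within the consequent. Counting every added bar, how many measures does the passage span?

19 measures

Basic contrasting period: 6 + 6 = 12 bars.
12 (basic form) + 2 (link) + 2 (extra statement) + 3 (internal expansion) = 19.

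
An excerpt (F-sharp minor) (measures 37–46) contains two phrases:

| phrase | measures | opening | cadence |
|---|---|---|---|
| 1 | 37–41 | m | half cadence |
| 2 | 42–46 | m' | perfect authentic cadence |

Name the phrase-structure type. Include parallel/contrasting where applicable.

Phrase 1 ends with a half cadence (weaker) and phrase 2 with a perfect authentic cadence (stronger): antecedent + consequent = a period.
The two phrases open with the same material (m / m'), so the period is parallel.

parallel period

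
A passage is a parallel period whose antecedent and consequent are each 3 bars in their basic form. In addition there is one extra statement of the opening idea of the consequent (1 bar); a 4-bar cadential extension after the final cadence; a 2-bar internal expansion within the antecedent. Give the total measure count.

Basic parallel period: 3 + 3 = 6 bars.
6 (basic form) + 1 (extra statement) + 4 (cadential extension) + 2 (internal expansion) = 13.

13 measures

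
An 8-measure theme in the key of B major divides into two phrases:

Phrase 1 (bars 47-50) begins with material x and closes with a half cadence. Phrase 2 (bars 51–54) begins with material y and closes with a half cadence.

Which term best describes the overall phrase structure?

The second phrase closes with a half cadence, which is not stronger than the first phrase's half cadence; without a weak→strong cadential pair there is no antecedent–consequent relationship, so this is a phrase group rather than a period.

phrase group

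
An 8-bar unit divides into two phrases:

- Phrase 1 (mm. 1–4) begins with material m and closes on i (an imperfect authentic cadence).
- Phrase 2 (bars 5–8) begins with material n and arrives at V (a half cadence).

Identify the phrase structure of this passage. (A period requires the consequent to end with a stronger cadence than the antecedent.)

The second phrase closes with a half cadence, which is not stronger than the first phrase's imperfect authentic cadence; without a weak→strong cadential pair there is no antecedent–consequent relationship, so this is a phrase group rather than a period.

phrase group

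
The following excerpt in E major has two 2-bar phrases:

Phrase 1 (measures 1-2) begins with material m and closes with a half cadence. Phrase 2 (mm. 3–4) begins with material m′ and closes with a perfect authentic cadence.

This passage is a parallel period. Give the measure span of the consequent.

The antecedent is the phrase ending with the weaker cadence (half cadence, phrase 1) and the consequent the one ending more conclusively (perfect authentic cadence, phrase 2); the consequent is mm. 3-4.

measures 3–4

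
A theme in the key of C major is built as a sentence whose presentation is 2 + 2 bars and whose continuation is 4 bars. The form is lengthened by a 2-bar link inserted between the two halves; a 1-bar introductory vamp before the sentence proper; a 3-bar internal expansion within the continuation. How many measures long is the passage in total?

Basic sentence: 2 + 2 + 4 = 8 bars.
8 (basic form) + 2 (link) + 1 (introduction) + 3 (internal expansion) = 14.

14 measures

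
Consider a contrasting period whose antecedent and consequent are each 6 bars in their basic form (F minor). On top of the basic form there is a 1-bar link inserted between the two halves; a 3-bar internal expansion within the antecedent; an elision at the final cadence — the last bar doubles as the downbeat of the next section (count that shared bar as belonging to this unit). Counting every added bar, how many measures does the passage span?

Basic contrasting period: 6 + 6 = 12 bars.
12 (basic form) + 1 (link) + 3 (internal expansion) = 16.
The elision shares a bar with the next section but does not change this unit's count.

16 measures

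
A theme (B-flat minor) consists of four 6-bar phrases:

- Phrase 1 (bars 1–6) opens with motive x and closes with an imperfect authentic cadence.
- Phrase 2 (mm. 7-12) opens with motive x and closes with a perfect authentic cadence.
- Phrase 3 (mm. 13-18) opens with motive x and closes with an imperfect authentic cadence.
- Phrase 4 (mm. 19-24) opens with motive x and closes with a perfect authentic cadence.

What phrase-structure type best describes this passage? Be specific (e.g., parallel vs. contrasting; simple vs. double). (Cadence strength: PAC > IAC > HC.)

repeated period

The cadence pattern IAC–PAC–IAC–PAC is weak–strong twice, and phrases 3–4 restate phrases 1–2: a period heard twice, not a double period (which would end weakly at phrase 2).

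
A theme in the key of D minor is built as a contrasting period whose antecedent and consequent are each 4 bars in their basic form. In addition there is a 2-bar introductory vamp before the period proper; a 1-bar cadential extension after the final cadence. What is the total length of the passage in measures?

Basic contrasting period: 4 + 4 = 8 bars.
8 (basic form) + 2 (introduction) + 1 (cadential extension) = 11.

11 measures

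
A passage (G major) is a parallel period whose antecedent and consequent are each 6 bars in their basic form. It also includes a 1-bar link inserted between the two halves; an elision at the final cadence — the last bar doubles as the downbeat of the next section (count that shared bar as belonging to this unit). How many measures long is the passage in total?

13 measures

Basic parallel period: 6 + 6 = 12 bars.
12 (basic form) + 1 (link) = 13.
The elision shares a bar with the next section but does not change this unit's count.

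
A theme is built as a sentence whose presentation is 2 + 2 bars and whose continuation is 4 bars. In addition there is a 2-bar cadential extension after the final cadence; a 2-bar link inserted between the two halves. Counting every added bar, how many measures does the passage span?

12 measures

Basic sentence: 2 + 2 + 4 = 8 bars.
8 (basic form) + 2 (cadential extension) + 2 (link) = 12.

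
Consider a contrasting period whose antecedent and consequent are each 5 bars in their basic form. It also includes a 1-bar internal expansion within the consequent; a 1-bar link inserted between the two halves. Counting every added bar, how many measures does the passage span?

12 measures

Basic contrasting period: 5 + 5 = 10 bars.
10 (basic form) + 1 (internal expansion) + 1 (link) = 12.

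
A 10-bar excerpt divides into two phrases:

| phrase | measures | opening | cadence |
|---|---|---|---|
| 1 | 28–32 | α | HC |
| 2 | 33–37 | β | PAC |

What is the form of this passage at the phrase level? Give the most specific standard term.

Phrase 1 ends with a half cadence (weaker) and phrase 2 with a perfect authentic cadence (stronger): antecedent + consequent = a period.
The two phrases open with different material (α / β), so the period is contrasting.

contrasting period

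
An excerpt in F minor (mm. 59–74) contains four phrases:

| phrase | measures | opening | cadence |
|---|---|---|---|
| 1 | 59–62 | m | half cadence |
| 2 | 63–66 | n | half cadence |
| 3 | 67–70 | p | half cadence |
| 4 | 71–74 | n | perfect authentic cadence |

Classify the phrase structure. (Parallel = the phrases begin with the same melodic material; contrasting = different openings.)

Four phrases in two halves: the first half (bars 59–66) ends with a half cadence, the second (measures 67-74) with a perfect authentic cadence — a large antecedent–consequent pair, i.e. a double period.
Phrase 3 begins with different material from phrase 1, making it contrasting.

contrasting double period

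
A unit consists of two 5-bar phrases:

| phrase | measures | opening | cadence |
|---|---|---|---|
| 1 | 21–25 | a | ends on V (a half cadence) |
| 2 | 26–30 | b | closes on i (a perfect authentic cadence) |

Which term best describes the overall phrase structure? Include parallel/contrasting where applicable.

Phrase 1 ends with a half cadence (weaker) and phrase 2 with a perfect authentic cadence (stronger): antecedent + consequent = a period.
The two phrases open with different material (a / b), so the period is contrasting.

contrasting period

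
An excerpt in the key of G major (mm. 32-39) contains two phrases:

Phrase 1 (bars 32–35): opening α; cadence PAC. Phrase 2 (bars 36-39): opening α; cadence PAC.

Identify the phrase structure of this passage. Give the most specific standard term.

Both phrases have the same opening (α) and the same cadence (perfect authentic cadence): the second is a restatement, not a consequent, so this is a repeated phrase rather than a period.

repeated phrase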